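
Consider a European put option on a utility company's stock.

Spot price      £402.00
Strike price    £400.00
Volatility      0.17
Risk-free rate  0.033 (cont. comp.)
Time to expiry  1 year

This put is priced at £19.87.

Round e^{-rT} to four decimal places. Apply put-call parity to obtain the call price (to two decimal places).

£34.87

e^(−rT) = e^(−0.033·1) = 0.9675
Put-call parity: C − P = S − K·e^(−rT) = 402 − 400·0.9675 = 402 − 387.0000 = 15.0000
C = P + (C − P) = 19.87 + (15.0000) = 34.8700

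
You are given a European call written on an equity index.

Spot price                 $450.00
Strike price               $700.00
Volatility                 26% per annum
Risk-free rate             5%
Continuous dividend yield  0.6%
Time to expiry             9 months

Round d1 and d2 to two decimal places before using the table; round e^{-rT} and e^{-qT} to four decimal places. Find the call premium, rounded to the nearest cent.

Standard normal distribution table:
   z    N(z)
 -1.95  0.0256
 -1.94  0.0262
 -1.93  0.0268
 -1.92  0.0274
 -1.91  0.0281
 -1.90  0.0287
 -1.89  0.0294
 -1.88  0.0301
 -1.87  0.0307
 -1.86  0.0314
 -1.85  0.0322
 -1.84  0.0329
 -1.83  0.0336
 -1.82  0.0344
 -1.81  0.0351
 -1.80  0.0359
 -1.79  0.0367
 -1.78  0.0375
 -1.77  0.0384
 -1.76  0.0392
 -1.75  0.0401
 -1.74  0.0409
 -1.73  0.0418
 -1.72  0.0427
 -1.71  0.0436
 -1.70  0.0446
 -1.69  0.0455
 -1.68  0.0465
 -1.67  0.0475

σ√T = 0.26 × 0.8660 = 0.2252
d₁ = [ln(450/700) + (0.05 − 0.006 + 0.26²/2)·0.75] / 0.2252 = [-0.4418 + 0.0584] / 0.2252 = -1.7031 ≈ -1.70
d₂ = d₁ − σ√T = -1.7031 − 0.2252 = -1.9283 ≈ -1.93
exp(−qT) = exp(−0.006·0.75) = 0.9955;  exp(−rT) = exp(−0.05·0.75) = 0.9632
C = 450·0.9955·N(-1.70) − 700·0.9632·N(-1.93) = 450·0.9955·0.0446 − 700·0.9632·0.0268 = 19.9797 − 18.0696 = 1.9101

$1.91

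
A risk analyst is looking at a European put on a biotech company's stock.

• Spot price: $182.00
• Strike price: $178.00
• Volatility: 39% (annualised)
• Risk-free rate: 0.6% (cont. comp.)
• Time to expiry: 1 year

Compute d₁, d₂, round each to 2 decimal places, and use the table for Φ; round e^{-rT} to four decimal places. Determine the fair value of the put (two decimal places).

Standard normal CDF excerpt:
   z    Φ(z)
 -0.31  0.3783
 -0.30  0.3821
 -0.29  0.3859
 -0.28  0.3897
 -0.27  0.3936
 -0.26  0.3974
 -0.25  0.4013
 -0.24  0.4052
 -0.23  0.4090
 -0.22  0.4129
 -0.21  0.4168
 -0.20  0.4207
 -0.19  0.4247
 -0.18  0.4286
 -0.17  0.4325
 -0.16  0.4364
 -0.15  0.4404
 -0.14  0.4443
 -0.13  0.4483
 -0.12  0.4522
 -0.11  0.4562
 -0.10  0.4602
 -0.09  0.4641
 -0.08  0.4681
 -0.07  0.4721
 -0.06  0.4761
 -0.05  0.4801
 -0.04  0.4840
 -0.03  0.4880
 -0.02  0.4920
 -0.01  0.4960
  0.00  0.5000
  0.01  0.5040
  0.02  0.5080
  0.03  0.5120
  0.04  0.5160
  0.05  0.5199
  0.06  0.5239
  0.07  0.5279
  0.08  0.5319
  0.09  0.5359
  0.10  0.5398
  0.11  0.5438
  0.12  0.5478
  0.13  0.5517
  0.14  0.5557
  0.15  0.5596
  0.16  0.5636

T = 1;  σ√T = 0.3900
d₁ = [ln(182/178) + (0.006 + 0.39²/2)·1] / 0.3900 = [0.0222 + 0.0821] / 0.3900 = 0.2674 → 0.27
d₂ = d₁ − σ√T = 0.2674 − 0.3900 = -0.1226 → -0.12
exp(−rT) = exp(−0.006·1) = 0.9940
N(−d₂) = N(0.12) = 0.5478;  N(−d₁) = N(-0.27) = 0.3936
P = 178·0.9940·0.5478 − 182·0.3936 = 96.9233 − 71.6352 = 25.2881

$25.29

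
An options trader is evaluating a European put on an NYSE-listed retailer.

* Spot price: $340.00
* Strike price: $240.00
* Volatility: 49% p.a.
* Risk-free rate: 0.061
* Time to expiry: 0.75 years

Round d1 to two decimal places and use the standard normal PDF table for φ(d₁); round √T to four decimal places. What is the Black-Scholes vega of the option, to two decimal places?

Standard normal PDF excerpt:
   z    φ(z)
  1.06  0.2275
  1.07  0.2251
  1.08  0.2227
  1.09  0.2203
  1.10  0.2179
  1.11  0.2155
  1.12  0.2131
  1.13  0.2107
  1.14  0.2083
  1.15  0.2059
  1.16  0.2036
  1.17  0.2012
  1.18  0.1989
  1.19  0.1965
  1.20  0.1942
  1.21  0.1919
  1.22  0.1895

61.33

σ√T = 0.49 × 0.8660 = 0.4244
d₁ = [ln(340/240) + (0.061 + ½·0.49²)·0.75] / (σ√T) = (0.3483 + 0.1358) / 0.4244 = 1.1408 which rounds to 1.14
√T = √0.75 = 0.8660
φ(d₁) = φ(1.14) = 0.2083
vega = S·φ(d₁)·√T = 340·0.2083·0.8660 = 61.3319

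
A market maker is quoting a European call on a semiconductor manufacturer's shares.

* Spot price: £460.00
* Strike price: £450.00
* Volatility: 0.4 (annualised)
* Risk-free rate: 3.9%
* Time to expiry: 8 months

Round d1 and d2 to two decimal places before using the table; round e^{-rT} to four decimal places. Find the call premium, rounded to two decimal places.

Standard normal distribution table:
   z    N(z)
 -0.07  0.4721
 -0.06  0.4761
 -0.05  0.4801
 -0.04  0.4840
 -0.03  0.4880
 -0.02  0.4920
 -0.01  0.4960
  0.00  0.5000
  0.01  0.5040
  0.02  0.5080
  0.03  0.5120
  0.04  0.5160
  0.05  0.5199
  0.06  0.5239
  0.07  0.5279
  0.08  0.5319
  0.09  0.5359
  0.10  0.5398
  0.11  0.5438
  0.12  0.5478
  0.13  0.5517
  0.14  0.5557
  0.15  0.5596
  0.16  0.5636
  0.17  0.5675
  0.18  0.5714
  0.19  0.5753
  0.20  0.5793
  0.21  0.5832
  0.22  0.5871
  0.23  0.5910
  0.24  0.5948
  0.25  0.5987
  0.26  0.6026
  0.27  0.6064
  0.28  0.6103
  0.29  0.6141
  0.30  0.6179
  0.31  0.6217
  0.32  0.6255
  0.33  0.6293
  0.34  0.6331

£70.27

T = 0.6667;  σ√T = 0.3266
d₁ = [ln(460/450) + (0.039 + 0.4²/2)·0.6667] / 0.3266 = [0.0220 + 0.0793] / 0.3266 = 0.3102 ⇒ 0.31
d₂ = d₁ − σ√T = 0.3102 − 0.3266 = -0.0164 ⇒ -0.02
e^(−rT) = e^(−0.039·0.6667) = 0.9743
C = 460·N(0.31) − 450·0.9743·N(-0.02) = 460·0.6217 − 450·0.9743·0.4920 = 285.9820 − 215.7100 = 70.2720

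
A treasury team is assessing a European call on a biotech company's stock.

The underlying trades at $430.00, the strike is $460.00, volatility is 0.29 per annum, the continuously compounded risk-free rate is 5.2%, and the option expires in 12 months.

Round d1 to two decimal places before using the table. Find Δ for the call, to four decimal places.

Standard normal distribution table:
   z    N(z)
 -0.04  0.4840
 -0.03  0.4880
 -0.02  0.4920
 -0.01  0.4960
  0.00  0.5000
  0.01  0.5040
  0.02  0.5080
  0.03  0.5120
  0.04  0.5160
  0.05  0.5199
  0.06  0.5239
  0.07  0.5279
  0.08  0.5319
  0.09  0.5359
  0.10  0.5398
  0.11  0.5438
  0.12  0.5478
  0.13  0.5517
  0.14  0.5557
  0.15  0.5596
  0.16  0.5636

σ√T = 0.29 × 1.0000 = 0.2900
ln(S/K) + (r + σ²/2)T = ln(430/460) + (0.052 + 0.29²/2)·1 = -0.0674 + 0.0940 = 0.0266
d₁ = 0.0266 / 0.2900 = 0.0918 which rounds to 0.09
N(d₁) = N(0.09) = 0.5359
Δ_call = N(d₁) = 0.5359

0.5359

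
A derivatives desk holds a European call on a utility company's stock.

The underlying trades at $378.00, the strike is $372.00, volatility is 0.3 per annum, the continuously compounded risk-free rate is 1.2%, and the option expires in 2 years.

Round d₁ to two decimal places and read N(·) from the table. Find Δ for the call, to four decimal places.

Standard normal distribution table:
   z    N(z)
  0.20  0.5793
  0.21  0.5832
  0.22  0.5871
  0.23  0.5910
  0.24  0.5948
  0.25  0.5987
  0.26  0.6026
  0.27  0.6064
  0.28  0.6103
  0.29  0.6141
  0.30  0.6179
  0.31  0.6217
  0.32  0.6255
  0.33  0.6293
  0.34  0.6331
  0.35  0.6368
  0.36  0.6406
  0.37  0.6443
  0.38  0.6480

σ√T = 0.3 × 1.4142 = 0.4243
d₁ = [ln(378/372) + (0.012 + 0.3²/2)·2] / 0.4243 = [0.0160 + 0.1140] / 0.4243 = 0.3064 ⇒ 0.31
N(d₁) = N(0.31) = 0.6217
Δ_call = N(d₁) = 0.6217

0.6217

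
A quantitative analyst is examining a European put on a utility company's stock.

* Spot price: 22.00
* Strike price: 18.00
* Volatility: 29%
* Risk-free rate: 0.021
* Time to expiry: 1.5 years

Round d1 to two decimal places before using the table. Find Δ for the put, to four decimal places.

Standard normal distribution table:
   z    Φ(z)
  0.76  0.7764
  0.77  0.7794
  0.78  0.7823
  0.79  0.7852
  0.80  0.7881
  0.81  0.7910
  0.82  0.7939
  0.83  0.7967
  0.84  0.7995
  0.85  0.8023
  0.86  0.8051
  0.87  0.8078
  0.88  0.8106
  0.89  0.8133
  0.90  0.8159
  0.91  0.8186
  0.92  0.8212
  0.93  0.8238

σ√T = 0.29 × 1.2247 = 0.3552
d₁ = [ln(22/18) + (0.021 + 0.29²/2)·1.5] / 0.3552 = [0.2007 + 0.0946] / 0.3552 = 0.8313 which rounds to 0.83
N(d₁) = N(0.83) = 0.7967
Δ_put = N(d₁) − 1 = 0.7967 − 1 = -0.2033

-0.2033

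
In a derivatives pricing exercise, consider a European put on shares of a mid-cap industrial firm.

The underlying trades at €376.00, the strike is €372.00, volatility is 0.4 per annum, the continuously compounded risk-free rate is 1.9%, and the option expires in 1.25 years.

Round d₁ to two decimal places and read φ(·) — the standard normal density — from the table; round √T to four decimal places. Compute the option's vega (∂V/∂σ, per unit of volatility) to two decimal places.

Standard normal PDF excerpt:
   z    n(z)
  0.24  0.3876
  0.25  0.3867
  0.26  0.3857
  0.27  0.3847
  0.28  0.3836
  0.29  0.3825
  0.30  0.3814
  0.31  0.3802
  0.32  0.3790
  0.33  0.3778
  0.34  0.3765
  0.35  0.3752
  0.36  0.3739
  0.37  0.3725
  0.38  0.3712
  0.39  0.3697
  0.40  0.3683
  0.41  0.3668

σ√T = 0.4·√1.25 = 0.4472
d₁ = [ln(376/372) + (0.019 + 0.4²/2)·1.25] / 0.4472 = [0.0107 + 0.1238] / 0.4472 = 0.3006 → 0.30
√T = √1.25 = 1.1180
φ(d₁) = φ(0.30) = 0.3814
vega = S·φ(d₁)·√T = 376·0.3814·1.1180 = 160.3284

160.33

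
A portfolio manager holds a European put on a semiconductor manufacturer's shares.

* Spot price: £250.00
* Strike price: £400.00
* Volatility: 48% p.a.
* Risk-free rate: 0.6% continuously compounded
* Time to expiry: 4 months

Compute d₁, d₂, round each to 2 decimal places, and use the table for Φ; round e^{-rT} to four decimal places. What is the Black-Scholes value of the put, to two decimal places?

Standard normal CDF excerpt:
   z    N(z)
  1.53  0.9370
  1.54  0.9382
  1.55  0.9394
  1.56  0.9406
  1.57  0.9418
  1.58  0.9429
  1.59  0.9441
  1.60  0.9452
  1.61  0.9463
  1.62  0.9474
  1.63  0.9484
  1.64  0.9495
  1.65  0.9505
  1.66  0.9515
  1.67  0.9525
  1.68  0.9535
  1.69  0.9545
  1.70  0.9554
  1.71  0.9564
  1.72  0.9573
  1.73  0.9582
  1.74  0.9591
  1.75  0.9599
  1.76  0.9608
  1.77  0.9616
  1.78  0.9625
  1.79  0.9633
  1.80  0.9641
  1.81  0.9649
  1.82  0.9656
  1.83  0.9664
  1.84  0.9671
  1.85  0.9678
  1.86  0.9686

£150.94

T = 0.3333;  σ√T = 0.2771
d₁ = [ln(250/400) + (0.006 + 0.48²/2)·0.3333] / 0.2771 = [-0.4700 + 0.0404] / 0.2771 = -1.5502 ≈ -1.55
d₂ = d₁ − σ√T = -1.5502 − 0.2771 = -1.8273 ≈ -1.83
exp(−rT) = exp(−0.006·0.3333) = 0.9980
N(−d₂) = N(1.83) = 0.9664;  N(−d₁) = N(1.55) = 0.9394
P = 400·0.9980·0.9664 − 250·0.9394 = 385.7869 − 234.8500 = 150.9369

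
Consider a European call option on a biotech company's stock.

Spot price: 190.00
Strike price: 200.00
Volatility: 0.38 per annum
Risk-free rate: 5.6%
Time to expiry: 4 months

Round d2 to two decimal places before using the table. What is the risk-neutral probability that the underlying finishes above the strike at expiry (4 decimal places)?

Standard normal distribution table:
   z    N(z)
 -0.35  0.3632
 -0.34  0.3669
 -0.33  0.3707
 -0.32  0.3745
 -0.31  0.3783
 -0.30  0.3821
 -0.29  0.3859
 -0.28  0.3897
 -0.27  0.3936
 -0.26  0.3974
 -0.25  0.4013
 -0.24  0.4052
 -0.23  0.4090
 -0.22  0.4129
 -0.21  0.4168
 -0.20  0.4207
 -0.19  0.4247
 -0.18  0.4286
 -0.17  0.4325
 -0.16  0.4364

0.3974

σ√T = 0.38 × 0.5774 = 0.2194
d₁ = [ln(190/200) + (0.056 + 0.38²/2)·0.3333] / 0.2194 = [-0.0513 + 0.0427] / 0.2194 = -0.0390 → -0.04
d₂ = d₁ − σ√T = -0.0390 − 0.2194 = -0.2584 → -0.26
Pr(exercise) under Q = N(d₂) = 0.3974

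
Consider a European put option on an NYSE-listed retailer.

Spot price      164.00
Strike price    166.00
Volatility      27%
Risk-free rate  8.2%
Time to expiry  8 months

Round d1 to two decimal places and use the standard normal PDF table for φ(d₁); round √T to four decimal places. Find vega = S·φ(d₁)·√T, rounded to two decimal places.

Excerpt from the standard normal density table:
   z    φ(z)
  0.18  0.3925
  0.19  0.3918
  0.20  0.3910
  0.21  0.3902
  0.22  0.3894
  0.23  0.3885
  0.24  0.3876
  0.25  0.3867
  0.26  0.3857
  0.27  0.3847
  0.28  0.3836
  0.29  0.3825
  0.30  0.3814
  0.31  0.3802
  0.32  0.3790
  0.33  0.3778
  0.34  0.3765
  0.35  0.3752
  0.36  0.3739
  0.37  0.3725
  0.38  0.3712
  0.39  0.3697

σ√T = 0.27 × 0.8165 = 0.2205
d₁ = [ln(164/166) + (0.082 + 0.27²/2)·0.6667] / 0.2205 = [-0.0121 + 0.0790] / 0.2205 = 0.3032 ⇒ 0.30
√T = √0.6667 = 0.8165
φ(d₁) = φ(0.30) = 0.3814
vega = S·φ(d₁)·√T = 164·0.3814·0.8165 = 51.0717

51.07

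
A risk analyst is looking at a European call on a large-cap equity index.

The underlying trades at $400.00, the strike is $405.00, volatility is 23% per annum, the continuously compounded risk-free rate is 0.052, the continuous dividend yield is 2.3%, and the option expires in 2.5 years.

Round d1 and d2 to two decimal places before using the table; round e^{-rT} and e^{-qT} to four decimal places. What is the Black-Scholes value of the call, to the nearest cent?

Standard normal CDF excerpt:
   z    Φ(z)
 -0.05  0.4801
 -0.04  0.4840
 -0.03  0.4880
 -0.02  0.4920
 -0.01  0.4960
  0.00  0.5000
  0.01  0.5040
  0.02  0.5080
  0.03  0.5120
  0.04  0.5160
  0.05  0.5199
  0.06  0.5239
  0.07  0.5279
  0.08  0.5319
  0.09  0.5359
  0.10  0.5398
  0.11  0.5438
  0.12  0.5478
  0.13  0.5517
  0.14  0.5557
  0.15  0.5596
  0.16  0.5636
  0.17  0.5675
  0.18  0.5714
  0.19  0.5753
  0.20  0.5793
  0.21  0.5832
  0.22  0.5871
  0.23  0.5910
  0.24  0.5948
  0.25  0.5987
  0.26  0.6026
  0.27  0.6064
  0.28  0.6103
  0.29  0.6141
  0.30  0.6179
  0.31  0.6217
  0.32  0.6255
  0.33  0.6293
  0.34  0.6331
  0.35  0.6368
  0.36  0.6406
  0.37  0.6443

T = 2.5;  σ√T = 0.3637
d₁ = [ln(400/405) + (0.052 − 0.023 + 0.23²/2)·2.5] / 0.3637 = [-0.0124 + 0.1386] / 0.3637 = 0.3470 → 0.35
d₂ = d₁ − σ√T = 0.3470 − 0.3637 = -0.0166 → -0.02
e^(−qT) = e^(−0.023·2.5) = 0.9441;  e^(−rT) = e^(−0.052·2.5) = 0.8781
N(d₁) = N(0.35) = 0.6368;  N(d₂) = N(-0.02) = 0.4920
C = 400·0.9441·0.6368 − 405·0.8781·0.4920 = 240.4812 − 174.9702 = 65.5109

$65.51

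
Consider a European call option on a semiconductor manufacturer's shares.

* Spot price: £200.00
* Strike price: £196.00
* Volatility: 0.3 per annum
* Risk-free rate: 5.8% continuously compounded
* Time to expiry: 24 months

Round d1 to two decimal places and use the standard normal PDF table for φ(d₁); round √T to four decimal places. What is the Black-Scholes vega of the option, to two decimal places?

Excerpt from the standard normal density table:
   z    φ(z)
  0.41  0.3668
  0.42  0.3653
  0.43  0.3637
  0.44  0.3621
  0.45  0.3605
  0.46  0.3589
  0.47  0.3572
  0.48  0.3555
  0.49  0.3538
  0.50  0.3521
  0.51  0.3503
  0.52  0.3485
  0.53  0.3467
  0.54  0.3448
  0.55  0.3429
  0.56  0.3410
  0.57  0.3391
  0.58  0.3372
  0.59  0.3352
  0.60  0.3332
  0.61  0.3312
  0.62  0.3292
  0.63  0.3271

T = 2;  σ√T = 0.4243
d₁ = [ln(200/196) + (0.058 + 0.3²/2)·2] / 0.4243 = [0.0202 + 0.2060] / 0.4243 = 0.5332 ⇒ 0.53
√T = √2 = 1.4142
φ(d₁) = φ(0.53) = 0.3467
vega = S·φ(d₁)·√T = 200·0.3467·1.4142 = 98.0606

98.06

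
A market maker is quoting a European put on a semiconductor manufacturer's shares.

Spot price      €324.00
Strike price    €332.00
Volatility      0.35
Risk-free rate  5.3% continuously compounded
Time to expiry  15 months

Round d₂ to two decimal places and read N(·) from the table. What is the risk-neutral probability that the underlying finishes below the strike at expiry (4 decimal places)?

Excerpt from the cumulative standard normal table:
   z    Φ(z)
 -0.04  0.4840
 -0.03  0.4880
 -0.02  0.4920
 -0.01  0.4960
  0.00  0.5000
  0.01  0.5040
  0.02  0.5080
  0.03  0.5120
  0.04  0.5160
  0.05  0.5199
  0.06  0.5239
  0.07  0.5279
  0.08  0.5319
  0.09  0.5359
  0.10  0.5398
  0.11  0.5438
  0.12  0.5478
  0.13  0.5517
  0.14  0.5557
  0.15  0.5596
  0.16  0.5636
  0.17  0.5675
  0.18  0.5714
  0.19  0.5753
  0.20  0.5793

0.5359

T = 1.25;  σ√T = 0.3913
ln(S/K) + (r + σ²/2)T = ln(324/332) + (0.053 + 0.35²/2)·1.25 = -0.0244 + 0.1428 = 0.1184
d₁ = 0.1184 / 0.3913 = 0.3026 ≈ 0.30
d₂ = d₁ − σ√T = 0.3026 − 0.3913 = -0.0887 ≈ -0.09
Risk-neutral Pr[S_T < K] = N(−d₂) = N(0.09) = 0.5359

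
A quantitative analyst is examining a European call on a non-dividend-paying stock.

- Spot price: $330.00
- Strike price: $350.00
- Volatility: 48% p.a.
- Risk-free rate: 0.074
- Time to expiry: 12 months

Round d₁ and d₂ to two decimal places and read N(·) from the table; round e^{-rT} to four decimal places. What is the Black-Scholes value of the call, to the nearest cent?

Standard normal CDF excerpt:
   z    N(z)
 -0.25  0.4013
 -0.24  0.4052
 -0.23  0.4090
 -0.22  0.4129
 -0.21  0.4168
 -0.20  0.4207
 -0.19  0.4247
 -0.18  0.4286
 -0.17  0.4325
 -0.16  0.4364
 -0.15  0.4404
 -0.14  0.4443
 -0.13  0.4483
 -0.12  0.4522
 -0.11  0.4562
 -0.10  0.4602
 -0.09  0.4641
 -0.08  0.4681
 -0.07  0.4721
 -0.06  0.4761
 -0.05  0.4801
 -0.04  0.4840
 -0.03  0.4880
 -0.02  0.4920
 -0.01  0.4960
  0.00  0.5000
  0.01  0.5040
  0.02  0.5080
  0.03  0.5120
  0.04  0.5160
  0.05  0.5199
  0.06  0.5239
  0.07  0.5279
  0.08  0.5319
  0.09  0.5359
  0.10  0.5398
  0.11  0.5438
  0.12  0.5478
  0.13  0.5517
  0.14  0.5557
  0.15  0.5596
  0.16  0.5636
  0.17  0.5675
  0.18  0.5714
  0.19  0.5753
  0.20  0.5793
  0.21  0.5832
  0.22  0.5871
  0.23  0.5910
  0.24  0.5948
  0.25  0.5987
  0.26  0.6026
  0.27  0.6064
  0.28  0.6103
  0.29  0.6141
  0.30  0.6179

$64.63

σ√T = 0.48 × 1.0000 = 0.4800
ln(S/K) + (r + σ²/2)T = ln(330/350) + (0.074 + 0.48²/2)·1 = -0.0588 + 0.1892 = 0.1304
d₁ = 0.1304 / 0.4800 = 0.2716 which rounds to 0.27
d₂ = d₁ − σ√T = 0.2716 − 0.4800 = -0.2084 which rounds to -0.21
e^(−rT) = e^(−0.074·1) = 0.9287
N(d₁) = N(0.27) = 0.6064;  N(d₂) = N(-0.21) = 0.4168
C = 330·0.6064 − 350·0.9287·0.4168 = 200.1120 − 135.4788 = 64.6332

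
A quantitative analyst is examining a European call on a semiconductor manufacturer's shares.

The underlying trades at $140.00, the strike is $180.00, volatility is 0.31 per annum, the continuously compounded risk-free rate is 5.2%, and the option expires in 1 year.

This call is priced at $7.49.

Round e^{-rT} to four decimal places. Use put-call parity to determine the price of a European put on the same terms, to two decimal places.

e^(−rT) = e^(−0.052·1) = 0.9493
Put-call parity: C − P = S − K·e^(−rT) = 140 − 180·0.9493 = 140 − 170.8740 = -30.8740
P = C − (C − P) = 7.49 − (-30.8740) = 38.3640

$38.36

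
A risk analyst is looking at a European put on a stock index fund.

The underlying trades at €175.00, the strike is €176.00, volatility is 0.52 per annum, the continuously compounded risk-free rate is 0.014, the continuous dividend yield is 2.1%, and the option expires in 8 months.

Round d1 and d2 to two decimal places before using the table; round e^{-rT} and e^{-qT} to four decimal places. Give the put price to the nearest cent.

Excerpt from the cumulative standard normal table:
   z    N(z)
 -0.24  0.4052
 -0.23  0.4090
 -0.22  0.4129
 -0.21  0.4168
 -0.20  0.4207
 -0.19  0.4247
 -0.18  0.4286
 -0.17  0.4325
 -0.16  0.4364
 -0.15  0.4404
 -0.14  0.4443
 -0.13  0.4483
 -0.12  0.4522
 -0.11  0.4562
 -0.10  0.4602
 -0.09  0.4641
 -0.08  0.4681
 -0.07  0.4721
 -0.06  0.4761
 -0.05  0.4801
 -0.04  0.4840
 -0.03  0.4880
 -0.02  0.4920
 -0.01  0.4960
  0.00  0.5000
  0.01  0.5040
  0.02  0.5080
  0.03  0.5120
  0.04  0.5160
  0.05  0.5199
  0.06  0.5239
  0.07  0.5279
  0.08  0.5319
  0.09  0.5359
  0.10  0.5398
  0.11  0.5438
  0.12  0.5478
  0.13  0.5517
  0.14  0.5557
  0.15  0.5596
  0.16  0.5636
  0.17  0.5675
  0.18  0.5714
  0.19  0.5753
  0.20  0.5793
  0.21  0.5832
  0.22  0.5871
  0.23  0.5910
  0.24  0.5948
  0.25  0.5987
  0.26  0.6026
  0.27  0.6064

σ√T = 0.52 × 0.8165 = 0.4246
d₁ = [ln(175/176) + (0.014 − 0.021 + ½·0.52²)·0.6667] / (σ√T) = (-0.0057 + 0.0855) / 0.4246 = 0.1879 ≈ 0.19
d₂ = 0.1879 − 0.4246 = -0.2367 ≈ -0.24
exp(−qT) = exp(−0.021·0.6667) = 0.9861;  exp(−rT) = exp(−0.014·0.6667) = 0.9907
P = 176·0.9907·N(0.24) − 175·0.9861·N(-0.19) = 176·0.9907·0.5948 − 175·0.9861·0.4247 = 103.7112 − 73.2894 = 30.4218

€30.42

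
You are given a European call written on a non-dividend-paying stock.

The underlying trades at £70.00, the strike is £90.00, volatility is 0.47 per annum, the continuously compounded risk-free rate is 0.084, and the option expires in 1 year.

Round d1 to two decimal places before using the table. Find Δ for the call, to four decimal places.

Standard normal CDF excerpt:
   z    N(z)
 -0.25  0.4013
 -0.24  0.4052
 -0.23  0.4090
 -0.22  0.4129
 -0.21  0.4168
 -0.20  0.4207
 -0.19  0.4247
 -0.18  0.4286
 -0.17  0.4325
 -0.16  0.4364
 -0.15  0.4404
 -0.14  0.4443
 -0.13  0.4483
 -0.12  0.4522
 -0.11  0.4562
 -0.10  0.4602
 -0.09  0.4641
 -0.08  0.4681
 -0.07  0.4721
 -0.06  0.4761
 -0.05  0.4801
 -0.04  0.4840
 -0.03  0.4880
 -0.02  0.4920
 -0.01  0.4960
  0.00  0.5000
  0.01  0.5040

T = 1;  σ√T = 0.4700
d₁ = [ln(70/90) + (0.084 + 0.47²/2)·1] / 0.4700 = [-0.2513 + 0.1945] / 0.4700 = -0.1210 ⇒ -0.12
N(d₁) = N(-0.12) = 0.4522
Δ_call = N(d₁) = 0.4522

0.4522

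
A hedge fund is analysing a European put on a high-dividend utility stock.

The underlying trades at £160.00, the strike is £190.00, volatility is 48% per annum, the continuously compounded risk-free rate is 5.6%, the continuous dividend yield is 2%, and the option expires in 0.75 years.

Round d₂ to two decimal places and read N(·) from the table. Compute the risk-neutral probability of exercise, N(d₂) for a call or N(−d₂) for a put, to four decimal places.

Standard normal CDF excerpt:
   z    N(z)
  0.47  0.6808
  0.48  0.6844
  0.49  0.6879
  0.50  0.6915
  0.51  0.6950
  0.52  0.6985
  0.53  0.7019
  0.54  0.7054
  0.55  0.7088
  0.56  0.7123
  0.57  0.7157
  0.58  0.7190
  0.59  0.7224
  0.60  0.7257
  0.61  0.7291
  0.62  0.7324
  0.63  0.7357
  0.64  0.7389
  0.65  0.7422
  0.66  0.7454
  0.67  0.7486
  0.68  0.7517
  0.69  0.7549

T = 0.75;  σ√T = 0.4157
d₁ = [ln(160/190) + (0.056 − 0.02 + 0.48²/2)·0.75] / 0.4157 = [-0.1719 + 0.1134] / 0.4157 = -0.1406 ≈ -0.14
d₂ = d₁ − σ√T = -0.1406 − 0.4157 = -0.5563 ≈ -0.56
Pr(exercise) under Q = N(−d₂) = N(0.56) = 0.7123

0.7123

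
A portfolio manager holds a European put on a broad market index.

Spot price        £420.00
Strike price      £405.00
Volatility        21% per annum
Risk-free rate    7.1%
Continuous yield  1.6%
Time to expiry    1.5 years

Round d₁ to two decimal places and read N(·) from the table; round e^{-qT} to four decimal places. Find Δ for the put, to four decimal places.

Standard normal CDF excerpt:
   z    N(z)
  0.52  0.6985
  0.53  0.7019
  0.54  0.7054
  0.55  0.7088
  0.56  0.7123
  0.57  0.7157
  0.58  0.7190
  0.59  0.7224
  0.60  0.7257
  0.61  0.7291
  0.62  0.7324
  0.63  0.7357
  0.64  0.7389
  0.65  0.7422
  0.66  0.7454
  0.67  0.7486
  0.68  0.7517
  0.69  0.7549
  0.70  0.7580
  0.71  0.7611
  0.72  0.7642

σ√T = 0.21 × 1.2247 = 0.2572
d₁ = [ln(420/405) + (0.071 − 0.016 + 0.21²/2)·1.5] / 0.2572 = [0.0364 + 0.1156] / 0.2572 = 0.5908 → 0.59
N(d₁) = N(0.59) = 0.7224
Δ_put = exp(−qT)·(N(d₁) − 1) = 0.9763·(0.7224 − 1) = -0.2710

-0.2710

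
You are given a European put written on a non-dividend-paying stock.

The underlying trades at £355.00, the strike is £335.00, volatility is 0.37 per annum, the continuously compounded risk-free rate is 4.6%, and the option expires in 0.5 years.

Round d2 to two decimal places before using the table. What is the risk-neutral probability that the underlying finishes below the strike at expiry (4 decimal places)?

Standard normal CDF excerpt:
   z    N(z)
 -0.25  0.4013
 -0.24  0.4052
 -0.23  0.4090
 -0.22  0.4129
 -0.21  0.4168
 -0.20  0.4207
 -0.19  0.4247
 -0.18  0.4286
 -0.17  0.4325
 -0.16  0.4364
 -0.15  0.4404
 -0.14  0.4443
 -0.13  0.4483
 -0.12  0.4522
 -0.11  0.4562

σ√T = 0.37 × 0.7071 = 0.2616
d₁ = [ln(355/335) + (0.046 + 0.37²/2)·0.5] / 0.2616 = [0.0580 + 0.0572] / 0.2616 = 0.4404 ≈ 0.44
d₂ = d₁ − σ√T = 0.4404 − 0.2616 = 0.1787 ≈ 0.18
Pr(exercise) under Q = N(−d₂) = N(-0.18) = 0.4286

0.4286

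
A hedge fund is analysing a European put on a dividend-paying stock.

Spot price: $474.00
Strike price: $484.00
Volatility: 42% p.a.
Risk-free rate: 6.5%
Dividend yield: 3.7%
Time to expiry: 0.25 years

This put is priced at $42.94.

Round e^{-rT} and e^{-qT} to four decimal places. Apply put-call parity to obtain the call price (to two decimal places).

exp(−qT) = exp(−0.037·0.25) = 0.9908;  exp(−rT) = exp(−0.065·0.25) = 0.9839
Put-call parity: C − P = S·e^(−qT) − K·e^(−rT) = 474·0.9908 − 484·0.9839 = 469.6392 − 476.2076 = -6.5684
C = P + (C − P) = 42.94 + (-6.5684) = 36.3716

$36.37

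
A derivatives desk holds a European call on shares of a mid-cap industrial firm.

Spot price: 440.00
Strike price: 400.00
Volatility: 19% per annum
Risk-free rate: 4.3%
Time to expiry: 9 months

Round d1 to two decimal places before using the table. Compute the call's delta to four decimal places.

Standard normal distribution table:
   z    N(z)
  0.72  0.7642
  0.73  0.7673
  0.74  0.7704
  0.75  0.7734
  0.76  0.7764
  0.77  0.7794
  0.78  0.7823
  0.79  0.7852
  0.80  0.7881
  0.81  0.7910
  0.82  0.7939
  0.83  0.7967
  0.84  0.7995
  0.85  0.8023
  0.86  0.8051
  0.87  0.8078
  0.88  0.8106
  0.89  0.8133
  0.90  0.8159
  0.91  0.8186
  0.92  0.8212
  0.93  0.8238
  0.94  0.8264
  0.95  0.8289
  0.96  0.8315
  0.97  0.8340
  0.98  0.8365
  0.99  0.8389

0.8051

σ√T = 0.19 × 0.8660 = 0.1645
d₁ = [ln(440/400) + (0.043 + ½·0.19²)·0.75] / (σ√T) = (0.0953 + 0.0458) / 0.1645 = 0.8575 → 0.86
N(d₁) = N(0.86) = 0.8051
Δ_call = N(d₁) = 0.8051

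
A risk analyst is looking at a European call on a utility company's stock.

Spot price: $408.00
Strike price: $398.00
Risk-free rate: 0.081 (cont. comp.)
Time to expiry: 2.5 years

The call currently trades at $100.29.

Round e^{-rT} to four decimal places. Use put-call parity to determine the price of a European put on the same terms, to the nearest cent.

$17.34

e^(−rT) = e^(−0.081·2.5) = 0.8167
Put-call parity: C − P = S − K·e^(−rT) = 408 − 398·0.8167 = 408 − 325.0466 = 82.9534
P = C − (C − P) = 100.29 − (82.9534) = 17.3366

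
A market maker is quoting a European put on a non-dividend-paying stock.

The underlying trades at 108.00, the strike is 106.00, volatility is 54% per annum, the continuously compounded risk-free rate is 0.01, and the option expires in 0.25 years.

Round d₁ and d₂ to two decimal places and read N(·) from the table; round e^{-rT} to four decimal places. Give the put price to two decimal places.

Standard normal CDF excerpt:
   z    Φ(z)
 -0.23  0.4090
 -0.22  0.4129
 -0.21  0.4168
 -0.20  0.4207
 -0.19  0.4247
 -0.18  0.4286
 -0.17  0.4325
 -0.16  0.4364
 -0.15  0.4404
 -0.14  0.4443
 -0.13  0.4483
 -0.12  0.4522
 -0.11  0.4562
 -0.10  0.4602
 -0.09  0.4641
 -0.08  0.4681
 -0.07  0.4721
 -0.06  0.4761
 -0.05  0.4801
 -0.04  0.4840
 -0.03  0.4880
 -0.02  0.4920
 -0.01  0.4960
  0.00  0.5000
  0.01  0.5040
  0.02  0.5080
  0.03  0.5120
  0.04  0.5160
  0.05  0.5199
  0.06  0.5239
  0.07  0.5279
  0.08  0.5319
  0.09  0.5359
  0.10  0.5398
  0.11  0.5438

T = 0.25;  σ√T = 0.2700
d₁ = [ln(108/106) + (0.01 + ½·0.54²)·0.25] / (σ√T) = (0.0187 + 0.0390) / 0.2700 = 0.2135 which rounds to 0.21
d₂ = 0.2135 − 0.2700 = -0.0565 which rounds to -0.06
e^(−rT) = e^(−0.01·0.25) = 0.9975
N(−d₂) = N(0.06) = 0.5239;  N(−d₁) = N(-0.21) = 0.4168
P = 106·0.9975·0.5239 − 108·0.4168 = 55.3946 − 45.0144 = 10.3802

10.38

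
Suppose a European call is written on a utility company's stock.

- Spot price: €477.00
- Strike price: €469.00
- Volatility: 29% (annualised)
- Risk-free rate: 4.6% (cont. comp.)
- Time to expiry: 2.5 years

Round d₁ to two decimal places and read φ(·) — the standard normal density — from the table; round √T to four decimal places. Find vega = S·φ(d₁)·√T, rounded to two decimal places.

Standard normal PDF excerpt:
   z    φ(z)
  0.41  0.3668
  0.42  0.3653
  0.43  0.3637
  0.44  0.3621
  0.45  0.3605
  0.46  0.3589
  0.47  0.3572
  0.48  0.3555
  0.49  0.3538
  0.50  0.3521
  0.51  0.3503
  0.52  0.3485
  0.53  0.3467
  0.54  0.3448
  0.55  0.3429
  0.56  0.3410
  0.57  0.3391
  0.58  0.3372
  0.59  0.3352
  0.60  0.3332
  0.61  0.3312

262.83

σ√T = 0.29 × 1.5811 = 0.4585
ln(S/K) + (r + σ²/2)T = ln(477/469) + (0.046 + 0.29²/2)·2.5 = 0.0169 + 0.2201 = 0.2370
d₁ = 0.2370 / 0.4585 = 0.5170 → 0.52
√T = √2.5 = 1.5811
φ(d₁) = φ(0.52) = 0.3485
vega = S·φ(d₁)·√T = 477·0.3485·1.5811 = 262.8334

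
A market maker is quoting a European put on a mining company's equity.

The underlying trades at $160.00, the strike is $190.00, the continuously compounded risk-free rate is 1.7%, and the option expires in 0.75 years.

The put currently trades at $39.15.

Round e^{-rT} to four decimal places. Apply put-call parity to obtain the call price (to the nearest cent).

e^(−rT) = e^(−0.017·0.75) = 0.9873
Put-call parity: C − P = S − K·e^(−rT) = 160 − 190·0.9873 = 160 − 187.5870 = -27.5870
C = P + (C − P) = 39.15 + (-27.5870) = 11.5630

$11.56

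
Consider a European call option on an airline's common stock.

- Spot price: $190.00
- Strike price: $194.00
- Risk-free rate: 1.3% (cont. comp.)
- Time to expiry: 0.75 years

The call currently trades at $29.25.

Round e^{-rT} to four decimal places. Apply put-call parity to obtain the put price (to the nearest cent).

$31.37

exp(−rT) = exp(−0.013·0.75) = 0.9903
Put-call parity: C − P = S − K·e^(−rT) = 190 − 194·0.9903 = 190 − 192.1182 = -2.1182
P = C − (C − P) = 29.25 − (-2.1182) = 31.3682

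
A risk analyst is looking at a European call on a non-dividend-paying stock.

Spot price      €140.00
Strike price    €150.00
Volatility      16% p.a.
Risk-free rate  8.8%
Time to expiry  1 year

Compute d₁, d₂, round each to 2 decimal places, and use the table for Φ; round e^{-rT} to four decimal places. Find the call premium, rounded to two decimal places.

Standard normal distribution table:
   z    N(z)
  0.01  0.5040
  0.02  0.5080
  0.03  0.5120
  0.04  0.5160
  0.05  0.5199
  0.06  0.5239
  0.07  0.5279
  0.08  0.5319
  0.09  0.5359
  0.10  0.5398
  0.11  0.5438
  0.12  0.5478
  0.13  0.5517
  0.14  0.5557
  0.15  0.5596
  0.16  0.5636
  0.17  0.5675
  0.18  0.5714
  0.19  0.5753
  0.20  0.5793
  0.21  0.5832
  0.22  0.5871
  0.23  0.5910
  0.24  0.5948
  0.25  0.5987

€10.22

T = 1;  σ√T = 0.1600
d₁ = [ln(140/150) + (0.088 + ½·0.16²)·1] / (σ√T) = (-0.0690 + 0.1008) / 0.1600 = 0.1988 → 0.20
d₂ = 0.1988 − 0.1600 = 0.0388 → 0.04
e^(−rT) = e^(−0.088·1) = 0.9158
C = 140·N(0.20) − 150·0.9158·N(0.04) = 140·0.5793 − 150·0.9158·0.5160 = 81.1020 − 70.8829 = 10.2191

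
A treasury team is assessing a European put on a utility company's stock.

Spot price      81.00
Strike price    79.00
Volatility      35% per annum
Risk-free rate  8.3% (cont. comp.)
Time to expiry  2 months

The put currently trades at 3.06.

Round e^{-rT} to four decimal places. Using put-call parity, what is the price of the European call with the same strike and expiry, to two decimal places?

exp(−rT) = exp(−0.083·0.1667) = 0.9863
Put-call parity: C − P = S − K·e^(−rT) = 81 − 79·0.9863 = 81 − 77.9177 = 3.0823
C = P + (C − P) = 3.06 + (3.0823) = 6.1423

6.14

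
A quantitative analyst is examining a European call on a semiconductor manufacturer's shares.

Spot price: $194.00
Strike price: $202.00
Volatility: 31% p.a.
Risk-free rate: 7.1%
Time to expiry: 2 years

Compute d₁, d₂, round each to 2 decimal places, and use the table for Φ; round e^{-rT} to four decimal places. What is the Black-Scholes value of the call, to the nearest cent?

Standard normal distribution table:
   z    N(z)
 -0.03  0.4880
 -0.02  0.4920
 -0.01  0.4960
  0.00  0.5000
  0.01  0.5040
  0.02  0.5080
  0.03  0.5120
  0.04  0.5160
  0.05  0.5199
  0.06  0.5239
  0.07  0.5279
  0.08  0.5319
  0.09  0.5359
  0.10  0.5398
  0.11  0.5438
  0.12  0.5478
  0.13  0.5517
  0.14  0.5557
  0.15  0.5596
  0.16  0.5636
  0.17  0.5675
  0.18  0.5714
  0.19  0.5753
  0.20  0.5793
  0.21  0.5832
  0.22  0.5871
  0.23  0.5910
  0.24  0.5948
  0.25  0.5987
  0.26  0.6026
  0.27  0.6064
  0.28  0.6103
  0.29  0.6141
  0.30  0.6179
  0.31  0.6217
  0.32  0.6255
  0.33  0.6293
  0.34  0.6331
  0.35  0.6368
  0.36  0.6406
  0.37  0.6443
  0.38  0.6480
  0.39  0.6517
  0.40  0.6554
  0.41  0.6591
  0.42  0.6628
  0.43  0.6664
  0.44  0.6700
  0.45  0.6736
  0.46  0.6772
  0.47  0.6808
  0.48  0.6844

T = 2;  σ√T = 0.4384
d₁ = [ln(194/202) + (0.071 + 0.31²/2)·2] / 0.4384 = [-0.0404 + 0.2381] / 0.4384 = 0.4509 ≈ 0.45
d₂ = d₁ − σ√T = 0.4509 − 0.4384 = 0.0125 ≈ 0.01
e^(−rT) = e^(−0.071·2) = 0.8676
N(d₁) = N(0.45) = 0.6736;  N(d₂) = N(0.01) = 0.5040
C = 194·0.6736 − 202·0.8676·0.5040 = 130.6784 − 88.3286 = 42.3498

$42.35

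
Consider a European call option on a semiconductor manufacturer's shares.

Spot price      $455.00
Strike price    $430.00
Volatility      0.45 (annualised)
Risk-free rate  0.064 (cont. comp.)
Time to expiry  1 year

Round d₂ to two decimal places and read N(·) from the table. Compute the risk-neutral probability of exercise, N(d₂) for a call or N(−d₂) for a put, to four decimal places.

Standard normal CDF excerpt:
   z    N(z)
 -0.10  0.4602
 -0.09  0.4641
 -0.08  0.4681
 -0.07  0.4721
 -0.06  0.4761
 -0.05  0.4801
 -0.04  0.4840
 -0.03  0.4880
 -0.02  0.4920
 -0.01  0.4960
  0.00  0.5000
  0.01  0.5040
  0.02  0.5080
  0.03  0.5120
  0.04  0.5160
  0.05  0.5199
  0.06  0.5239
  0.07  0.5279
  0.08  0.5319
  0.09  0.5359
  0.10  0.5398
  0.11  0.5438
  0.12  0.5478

σ√T = 0.45·√1 = 0.4500
d₁ = [ln(455/430) + (0.064 + 0.45²/2)·1] / 0.4500 = [0.0565 + 0.1653] / 0.4500 = 0.4928 ⇒ 0.49
d₂ = d₁ − σ√T = 0.4928 − 0.4500 = 0.0428 ⇒ 0.04
Risk-neutral Pr[S_T > K] = N(d₂) = N(0.04) = 0.5160

0.5160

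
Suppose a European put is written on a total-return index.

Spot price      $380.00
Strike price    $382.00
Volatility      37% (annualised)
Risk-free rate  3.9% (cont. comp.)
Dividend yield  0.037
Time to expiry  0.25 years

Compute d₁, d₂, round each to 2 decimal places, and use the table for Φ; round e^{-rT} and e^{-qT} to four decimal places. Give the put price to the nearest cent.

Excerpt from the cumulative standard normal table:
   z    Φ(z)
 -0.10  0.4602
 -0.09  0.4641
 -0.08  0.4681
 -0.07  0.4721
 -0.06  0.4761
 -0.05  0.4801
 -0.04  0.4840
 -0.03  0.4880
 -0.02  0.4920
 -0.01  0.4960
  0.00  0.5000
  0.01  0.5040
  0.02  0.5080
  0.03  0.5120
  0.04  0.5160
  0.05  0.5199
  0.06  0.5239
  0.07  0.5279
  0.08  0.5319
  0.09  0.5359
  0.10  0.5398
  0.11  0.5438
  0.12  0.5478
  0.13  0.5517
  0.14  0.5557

σ√T = 0.37·√0.25 = 0.1850
d₁ = [ln(380/382) + (0.039 − 0.037 + ½·0.37²)·0.25] / (σ√T) = (-0.0052 + 0.0176) / 0.1850 = 0.0668 → 0.07
d₂ = 0.0668 − 0.1850 = -0.1182 → -0.12
e^(−qT) = e^(−0.037·0.25) = 0.9908;  e^(−rT) = e^(−0.039·0.25) = 0.9903
P = 382·0.9903·N(0.12) − 380·0.9908·N(-0.07) = 382·0.9903·0.5478 − 380·0.9908·0.4721 = 207.2298 − 177.7475 = 29.4822

$29.48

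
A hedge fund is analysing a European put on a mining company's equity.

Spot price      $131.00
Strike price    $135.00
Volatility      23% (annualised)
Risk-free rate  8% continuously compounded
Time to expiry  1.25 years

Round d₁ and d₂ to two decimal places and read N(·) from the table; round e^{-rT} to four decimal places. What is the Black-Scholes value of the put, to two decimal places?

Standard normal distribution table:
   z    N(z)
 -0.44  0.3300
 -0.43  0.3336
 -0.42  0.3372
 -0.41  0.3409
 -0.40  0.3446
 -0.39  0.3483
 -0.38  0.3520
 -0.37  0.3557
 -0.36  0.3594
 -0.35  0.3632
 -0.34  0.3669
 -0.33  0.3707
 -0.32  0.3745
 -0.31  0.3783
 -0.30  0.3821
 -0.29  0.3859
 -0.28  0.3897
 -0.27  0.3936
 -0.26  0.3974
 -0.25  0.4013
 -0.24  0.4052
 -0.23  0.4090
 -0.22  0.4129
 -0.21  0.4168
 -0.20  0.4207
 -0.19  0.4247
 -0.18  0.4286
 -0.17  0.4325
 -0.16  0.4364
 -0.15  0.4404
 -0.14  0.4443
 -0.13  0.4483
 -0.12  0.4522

σ√T = 0.23 × 1.1180 = 0.2571
d₁ = [ln(131/135) + (0.08 + ½·0.23²)·1.25] / (σ√T) = (-0.0301 + 0.1331) / 0.2571 = 0.4005 → 0.40
d₂ = 0.4005 − 0.2571 = 0.1433 → 0.14
e^(−rT) = e^(−0.08·1.25) = 0.9048
P = 135·0.9048·N(-0.14) − 131·N(-0.40) = 135·0.9048·0.4443 − 131·0.3446 = 54.2704 − 45.1426 = 9.1278

$9.13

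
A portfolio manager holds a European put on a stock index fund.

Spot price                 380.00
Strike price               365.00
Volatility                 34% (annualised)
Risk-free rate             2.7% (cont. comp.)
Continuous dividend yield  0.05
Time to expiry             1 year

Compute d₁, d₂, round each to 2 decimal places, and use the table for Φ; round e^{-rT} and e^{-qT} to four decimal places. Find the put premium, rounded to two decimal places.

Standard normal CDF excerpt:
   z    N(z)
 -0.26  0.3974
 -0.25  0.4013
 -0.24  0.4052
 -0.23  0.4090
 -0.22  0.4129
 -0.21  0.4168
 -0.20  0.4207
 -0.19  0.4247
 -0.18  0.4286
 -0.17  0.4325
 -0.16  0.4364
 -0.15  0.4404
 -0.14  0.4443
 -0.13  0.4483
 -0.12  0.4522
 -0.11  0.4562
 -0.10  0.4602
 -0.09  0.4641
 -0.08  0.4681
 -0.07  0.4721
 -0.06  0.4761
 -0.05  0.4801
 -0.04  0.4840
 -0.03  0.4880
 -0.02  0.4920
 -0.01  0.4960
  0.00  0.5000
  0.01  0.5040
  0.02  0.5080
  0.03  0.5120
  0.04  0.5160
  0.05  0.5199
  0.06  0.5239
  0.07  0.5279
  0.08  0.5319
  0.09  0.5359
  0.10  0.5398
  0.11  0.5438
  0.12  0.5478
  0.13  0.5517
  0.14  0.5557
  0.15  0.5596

45.38

σ√T = 0.34·√1 = 0.3400
d₁ = [ln(380/365) + (0.027 − 0.05 + 0.34²/2)·1] / 0.3400 = [0.0403 + 0.0348] / 0.3400 = 0.2208 which rounds to 0.22
d₂ = d₁ − σ√T = 0.2208 − 0.3400 = -0.1192 which rounds to -0.12
exp(−qT) = exp(−0.05·1) = 0.9512;  exp(−rT) = exp(−0.027·1) = 0.9734
N(−d₂) = N(0.12) = 0.5478;  N(−d₁) = N(-0.22) = 0.4129
P = 365·0.9734·0.5478 − 380·0.9512·0.4129 = 194.6284 − 149.2452 = 45.3832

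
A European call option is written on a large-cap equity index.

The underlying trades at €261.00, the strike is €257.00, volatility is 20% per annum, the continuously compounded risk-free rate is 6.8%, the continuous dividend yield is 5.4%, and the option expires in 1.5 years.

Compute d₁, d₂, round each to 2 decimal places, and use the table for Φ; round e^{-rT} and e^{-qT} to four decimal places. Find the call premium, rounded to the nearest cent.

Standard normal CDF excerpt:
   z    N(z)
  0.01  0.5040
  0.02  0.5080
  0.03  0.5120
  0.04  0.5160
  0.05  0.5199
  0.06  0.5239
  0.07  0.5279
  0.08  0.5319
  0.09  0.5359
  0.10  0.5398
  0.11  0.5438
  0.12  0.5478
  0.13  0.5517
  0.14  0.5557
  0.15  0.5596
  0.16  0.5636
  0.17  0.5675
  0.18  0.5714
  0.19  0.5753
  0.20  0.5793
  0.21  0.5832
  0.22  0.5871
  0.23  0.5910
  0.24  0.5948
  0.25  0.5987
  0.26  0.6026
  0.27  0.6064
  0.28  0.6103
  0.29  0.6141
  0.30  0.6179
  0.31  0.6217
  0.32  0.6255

σ√T = 0.2·√1.5 = 0.2449
d₁ = [ln(261/257) + (0.068 − 0.054 + ½·0.2²)·1.5] / (σ√T) = (0.0154 + 0.0510) / 0.2449 = 0.2713 ≈ 0.27
d₂ = 0.2713 − 0.2449 = 0.0263 ≈ 0.03
exp(−qT) = exp(−0.054·1.5) = 0.9222;  exp(−rT) = exp(−0.068·1.5) = 0.9030
N(d₁) = N(0.27) = 0.6064;  N(d₂) = N(0.03) = 0.5120
C = 261·0.9222·0.6064 − 257·0.9030·0.5120 = 145.9570 − 118.8204 = 27.1366

€27.14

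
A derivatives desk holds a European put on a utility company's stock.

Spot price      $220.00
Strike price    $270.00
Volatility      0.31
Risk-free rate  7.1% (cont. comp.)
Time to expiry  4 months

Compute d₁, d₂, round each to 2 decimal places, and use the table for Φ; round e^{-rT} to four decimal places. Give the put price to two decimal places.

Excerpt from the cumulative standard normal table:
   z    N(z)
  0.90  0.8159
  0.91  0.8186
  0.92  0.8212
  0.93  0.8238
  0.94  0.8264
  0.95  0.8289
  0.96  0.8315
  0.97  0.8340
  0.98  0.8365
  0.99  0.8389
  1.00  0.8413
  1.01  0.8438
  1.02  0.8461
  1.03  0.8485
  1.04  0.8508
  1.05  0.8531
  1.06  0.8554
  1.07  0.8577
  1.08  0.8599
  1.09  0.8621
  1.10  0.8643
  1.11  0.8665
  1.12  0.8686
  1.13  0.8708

$47.24

σ√T = 0.31 × 0.5774 = 0.1790
ln(S/K) + (r + σ²/2)T = ln(220/270) + (0.071 + 0.31²/2)·0.3333 = -0.2048 + 0.0397 = -0.1651
d₁ = -0.1651 / 0.1790 = -0.9225 ⇒ -0.92
d₂ = d₁ − σ√T = -0.9225 − 0.1790 = -1.1015 ⇒ -1.10
exp(−rT) = exp(−0.071·0.3333) = 0.9766
N(−d₂) = N(1.10) = 0.8643;  N(−d₁) = N(0.92) = 0.8212
P = 270·0.9766·0.8643 − 220·0.8212 = 227.9004 − 180.6640 = 47.2364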